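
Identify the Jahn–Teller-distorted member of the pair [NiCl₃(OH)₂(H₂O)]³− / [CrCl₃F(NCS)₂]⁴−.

[CrCl₃F(NCS)₂]⁴−

[NiCl₃(OH)₂(H₂O)]³−: Summing ligand charges against the −3 overall charge gives an oxidation state of +2 for nickel. Group 10 minus oxidation state 2 gives a d⁸ configuration. The d⁸ configuration leaves the e_g set evenly filled (or empty) — no strong Jahn–Teller driving force.
[CrCl₃F(NCS)₂]⁴−: Ligand charges: each chloride is −1; each fluoride is −1; each isothiocyanate is −1. With an overall charge of −4 the chromium centre must be in the +2 oxidation state. Group 6 minus oxidation state 2 gives a d⁴ configuration. Chloride, fluoride, and isothiocyanate are weak-field ligands for a first-row metal, so the complex is high-spin. The t₂g³e_g¹ (high-spin) configuration has an unevenly filled e_g set; the Jahn–Teller theorem predicts a tetragonal distortion (typically axial elongation) to lift the degeneracy.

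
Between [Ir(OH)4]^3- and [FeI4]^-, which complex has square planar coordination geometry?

[Ir(OH)4]^3-

For [Ir(OH)4]^3-: Summing ligand charges against the −3 overall charge gives an oxidation state of +1 for iridium. Group 9 minus oxidation state 1 gives a d⁸ configuration. A 5d d⁸ ion has a large crystal-field splitting; square planar leaves the high-energy d_{x²−y²} orbital empty and maximises CFSE. → square planar.
For [FeI4]^-: Each iodide is −1; balancing the −1 overall charge requires Fe(III). Iron is a group-8 element; Fe(III) is therefore d⁵. A high-spin d⁵ ion has zero CFSE in either geometry, so four ligands adopt the sterically favoured tetrahedral geometry. → tetrahedral.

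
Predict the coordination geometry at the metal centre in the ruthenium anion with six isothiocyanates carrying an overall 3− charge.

octahedral

Ligand charges: each isothiocyanate is −1. With an overall charge of −3 the ruthenium centre must be in the +3 oxidation state.
Ruthenium is a group-8 element; Ru(III) is therefore d⁵.
With 6 monodentate ligands the coordination number is 6.
Six donors around a single metal centre give an octahedral coordination sphere.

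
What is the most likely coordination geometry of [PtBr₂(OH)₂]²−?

Each bromide is −1; each hydroxide is −1; balancing the −2 overall charge requires Pt(II).
Pt sits in group 10, so the d-electron count is 10 − 2 = 8.
With 4 monodentate ligands the coordination number is 4.
A 5d d⁸ ion has a large crystal-field splitting; square planar leaves the high-energy d_{x²−y²} orbital empty and maximises CFSE.

square planar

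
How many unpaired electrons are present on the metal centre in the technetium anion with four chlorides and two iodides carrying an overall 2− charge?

Ligand charges: each chloride is −1; each iodide is −1. With an overall charge of −2 the technetium centre must be in the +4 oxidation state.
Technetium is a group-7 element; Tc(IV) is therefore d³.
In an octahedral field the d³ configuration is t₂g³e_g⁰ (only one arrangement possible), giving 3 unpaired electrons.

3 unpaired electrons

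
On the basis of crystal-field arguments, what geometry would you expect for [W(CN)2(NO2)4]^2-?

octahedral

Each cyanide is −1; each nitro (N-bound nitrite) is −1; balancing the −2 overall charge requires W(IV).
Group 6 minus oxidation state 4 gives a d² configuration.
With 6 monodentate ligands the coordination number is 6.
Six donors around a single metal centre give an octahedral coordination sphere.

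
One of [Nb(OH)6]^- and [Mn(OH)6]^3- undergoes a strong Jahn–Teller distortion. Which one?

[Mn(OH)6]^3-

[Nb(OH)6]^-: Summing ligand charges against the −1 overall charge gives an oxidation state of +5 for niobium. Niobium is a group-5 element; Nb(V) is therefore d⁰. The d⁰ configuration leaves the e_g set evenly filled (or empty) — no strong Jahn–Teller driving force.
[Mn(OH)6]^3-: Each hydroxide is −1; balancing the −3 overall charge requires Mn(III). Manganese is a group-7 element; Mn(III) is therefore d⁴. Hydroxide is a weak-field ligand for a first-row metal, so the complex is high-spin. The t₂g³e_g¹ (high-spin) configuration has an unevenly filled e_g set; the Jahn–Teller theorem predicts a tetragonal distortion (typically axial elongation) to lift the degeneracy.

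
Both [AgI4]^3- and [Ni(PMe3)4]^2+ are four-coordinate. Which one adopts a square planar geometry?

For [AgI4]^3-: Each iodide is −1; balancing the −3 overall charge requires Ag(I). Ag sits in group 11, so the d-electron count is 11 − 1 = 10. A d¹⁰ ion has no crystal-field stabilisation preference between square planar and tetrahedral, so four ligands adopt the sterically favoured tetrahedral geometry. → tetrahedral.
For [Ni(PMe3)4]^2+: Summing ligand charges against the +2 overall charge gives an oxidation state of +2 for nickel. Ni sits in group 10, so the d-electron count is 10 − 2 = 8. Trimethylphosphine is a strong-field ligand (high in the spectrochemical series). A 3d d⁸ ion with strong-field ligands gains enough CFSE to favour square planar over tetrahedral. → square planar.

[Ni(PMe3)4]^2+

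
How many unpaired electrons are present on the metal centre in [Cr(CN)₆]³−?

3

Each cyanide is −1; balancing the −3 overall charge requires Cr(III).
Chromium is a group-6 element; Cr(III) is therefore d³.
In an octahedral field the d³ configuration is t₂g³e_g⁰ (only one arrangement possible), giving 3 unpaired electrons.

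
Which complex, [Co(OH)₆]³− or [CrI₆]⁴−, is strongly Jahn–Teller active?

[CrI₆]⁴−

[Co(OH)₆]³−: Summing ligand charges against the −3 overall charge gives an oxidation state of +3 for cobalt. Group 9 minus oxidation state 3 gives a d⁶ configuration. Co(III) has an exceptionally large octahedral splitting and is low-spin with essentially every ligand except fluoride. The d⁶ configuration leaves the e_g set evenly filled (or empty) — no strong Jahn–Teller driving force.
[CrI₆]⁴−: Summing ligand charges against the −4 overall charge gives an oxidation state of +2 for chromium. Group 6 minus oxidation state 2 gives a d⁴ configuration. Iodide is a weak-field ligand for a first-row metal, so the complex is high-spin. The t₂g³e_g¹ (high-spin) configuration has an unevenly filled e_g set; the Jahn–Teller theorem predicts a tetragonal distortion (typically axial elongation) to lift the degeneracy.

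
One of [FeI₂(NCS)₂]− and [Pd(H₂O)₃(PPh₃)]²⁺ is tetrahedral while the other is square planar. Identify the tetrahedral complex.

[FeI₂(NCS)₂]−

For [FeI₂(NCS)₂]−: Summing ligand charges against the −1 overall charge gives an oxidation state of +3 for iron. Group 8 minus oxidation state 3 gives a d⁵ configuration. A high-spin d⁵ ion has zero CFSE in either geometry, so four ligands adopt the sterically favoured tetrahedral geometry. → tetrahedral.
For [Pd(H₂O)₃(PPh₃)]²⁺: Water is neutral; triphenylphosphine is neutral; balancing the +2 overall charge requires Pd(II). Group 10 minus oxidation state 2 gives a d⁸ configuration. A 4d d⁸ ion has a large crystal-field splitting; square planar leaves the high-energy d_{x²−y²} orbital empty and maximises CFSE. → square planar.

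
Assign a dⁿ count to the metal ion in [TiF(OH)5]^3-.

Ligand charges: each fluoride is −1; each hydroxide is −1. With an overall charge of −3 the titanium centre must be in the +3 oxidation state.
Group 4 minus oxidation state 3 gives a d¹ configuration.

d¹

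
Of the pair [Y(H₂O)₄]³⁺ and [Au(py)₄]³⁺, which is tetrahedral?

[Y(H₂O)₄]³⁺

For [Y(H₂O)₄]³⁺: Water is neutral; balancing the +3 overall charge requires Y(III). Group 3 minus oxidation state 3 gives a d⁰ configuration. A d⁰ ion has no crystal-field stabilisation preference between square planar and tetrahedral, so four ligands adopt the sterically favoured tetrahedral geometry. → tetrahedral.
For [Au(py)₄]³⁺: Pyridine is neutral; balancing the +3 overall charge requires Au(III). Au sits in group 11, so the d-electron count is 11 − 3 = 8. A 5d d⁸ ion has a large crystal-field splitting; square planar leaves the high-energy d_{x²−y²} orbital empty and maximises CFSE. → square planar.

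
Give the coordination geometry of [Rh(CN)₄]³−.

square planar

Summing ligand charges against the −3 overall charge gives an oxidation state of +1 for rhodium.
Rhodium is a group-9 element; Rh(I) is therefore d⁸.
Coordination number: 4.
A 4d d⁸ ion has a large crystal-field splitting; square planar leaves the high-energy d_{x²−y²} orbital empty and maximises CFSE.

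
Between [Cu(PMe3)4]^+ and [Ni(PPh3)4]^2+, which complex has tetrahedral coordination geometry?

[Cu(PMe3)4]^+

For [Cu(PMe3)4]^+: Summing ligand charges against the +1 overall charge gives an oxidation state of +1 for copper. Group 11 minus oxidation state 1 gives a d¹⁰ configuration. A d¹⁰ ion has no crystal-field stabilisation preference between square planar and tetrahedral, so four ligands adopt the sterically favoured tetrahedral geometry. → tetrahedral.
For [Ni(PPh3)4]^2+: Summing ligand charges against the +2 overall charge gives an oxidation state of +2 for nickel. Group 10 minus oxidation state 2 gives a d⁸ configuration. Triphenylphosphine is a strong-field ligand (high in the spectrochemical series). A 3d d⁸ ion with strong-field ligands gains enough CFSE to favour square planar over tetrahedral. → square planar.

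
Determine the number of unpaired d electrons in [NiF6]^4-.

Ligand charges: each fluoride is −1. With an overall charge of −4 the nickel centre must be in the +2 oxidation state.
Nickel is a group-10 element; Ni(II) is therefore d⁸.
In an octahedral field the d⁸ configuration is t₂g⁶e_g² (only one arrangement possible), giving 2 unpaired electrons.

2 unpaired electrons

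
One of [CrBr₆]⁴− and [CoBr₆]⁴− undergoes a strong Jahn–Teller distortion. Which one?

[CrBr₆]⁴−: Summing ligand charges against the −4 overall charge gives an oxidation state of +2 for chromium. Cr sits in group 6, so the d-electron count is 6 − 2 = 4. Bromide is a weak-field ligand for a first-row metal, so the complex is high-spin. The t₂g³e_g¹ (high-spin) configuration has an unevenly filled e_g set; the Jahn–Teller theorem predicts a tetragonal distortion (typically axial elongation) to lift the degeneracy.
[CoBr₆]⁴−: Ligand charges: each bromide is −1. With an overall charge of −4 the cobalt centre must be in the +2 oxidation state. Cobalt is a group-9 element; Co(II) is therefore d⁷. Bromide is a weak-field ligand for a first-row metal, so the complex is high-spin. The d⁷ configuration leaves the e_g set evenly filled (or empty) — no strong Jahn–Teller driving force.

[CrBr₆]⁴−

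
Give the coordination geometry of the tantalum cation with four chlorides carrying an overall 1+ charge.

Ligand charges: each chloride is −1. With an overall charge of +1 the tantalum centre must be in the +5 oxidation state.
Tantalum is a group-5 element; Ta(V) is therefore d⁰.
With 4 monodentate ligands the coordination number is 4.
A d⁰ ion has no crystal-field stabilisation preference between square planar and tetrahedral, so four ligands adopt the sterically favoured tetrahedral geometry.

tetrahedral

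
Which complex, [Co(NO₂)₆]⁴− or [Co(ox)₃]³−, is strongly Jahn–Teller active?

[Co(NO₂)₆]⁴−

[Co(NO₂)₆]⁴−: Ligand charges: each nitro (N-bound nitrite) is −1. With an overall charge of −4 the cobalt centre must be in the +2 oxidation state. Co sits in group 9, so the d-electron count is 9 − 2 = 7. Nitro (N-bound nitrite) is a strong-field ligand (high in the spectrochemical series) for a first-row metal, so the complex is low-spin. The t₂g⁶e_g¹ (low-spin) configuration has an unevenly filled e_g set; the Jahn–Teller theorem predicts a tetragonal distortion (typically axial elongation) to lift the degeneracy.
[Co(ox)₃]³−: Ligand charges: each oxalate is −2. With an overall charge of −3 the cobalt centre must be in the +3 oxidation state. Group 9 minus oxidation state 3 gives a d⁶ configuration. Co(III) has an exceptionally large octahedral splitting and is low-spin with essentially every ligand except fluoride. The d⁶ configuration leaves the e_g set evenly filled (or empty) — no strong Jahn–Teller driving force.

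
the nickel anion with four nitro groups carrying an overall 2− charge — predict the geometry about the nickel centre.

square planar

Ligand charges: each nitro (N-bound nitrite) is −1. With an overall charge of −2 the nickel centre must be in the +2 oxidation state.
Nickel is a group-10 element; Ni(II) is therefore d⁸.
With 4 monodentate ligands the coordination number is 4.
Nitro (N-bound nitrite) is a strong-field ligand (high in the spectrochemical series).
A 3d d⁸ ion with strong-field ligands gains enough CFSE to favour square planar over tetrahedral.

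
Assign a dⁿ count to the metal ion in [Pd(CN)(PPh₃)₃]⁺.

d⁸

Summing ligand charges against the +1 overall charge gives an oxidation state of +2 for palladium.
Group 10 minus oxidation state 2 gives a d⁸ configuration.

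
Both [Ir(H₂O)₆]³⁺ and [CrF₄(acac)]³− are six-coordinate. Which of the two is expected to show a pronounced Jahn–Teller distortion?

[Ir(H₂O)₆]³⁺: Ligand charges: water is neutral. With an overall charge of +3 the iridium centre must be in the +3 oxidation state. Iridium is a group-9 element; Ir(III) is therefore d⁶. A 5d ion has a large Δₒ and is invariably low-spin. The d⁶ configuration leaves the e_g set evenly filled (or empty) — no strong Jahn–Teller driving force.
[CrF₄(acac)]³−: Ligand charges: each fluoride is −1; each acetylacetonate is −1. With an overall charge of −3 the chromium centre must be in the +2 oxidation state. Group 6 minus oxidation state 2 gives a d⁴ configuration. Acetylacetonate and fluoride are weak-field ligands for a first-row metal, so the complex is high-spin. The t₂g³e_g¹ (high-spin) configuration has an unevenly filled e_g set; the Jahn–Teller theorem predicts a tetragonal distortion (typically axial elongation) to lift the degeneracy.

[CrF₄(acac)]³−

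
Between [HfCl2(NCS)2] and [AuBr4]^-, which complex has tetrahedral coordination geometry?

For [HfCl2(NCS)2]: Each chloride is −1; each isothiocyanate is −1; balancing the 0 overall charge requires Hf(IV). Group 4 minus oxidation state 4 gives a d⁰ configuration. A d⁰ ion has no crystal-field stabilisation preference between square planar and tetrahedral, so four ligands adopt the sterically favoured tetrahedral geometry. → tetrahedral.
For [AuBr4]^-: Summing ligand charges against the −1 overall charge gives an oxidation state of +3 for gold. Group 11 minus oxidation state 3 gives a d⁸ configuration. A 5d d⁸ ion has a large crystal-field splitting; square planar leaves the high-energy d_{x²−y²} orbital empty and maximises CFSE. → square planar.

[HfCl2(NCS)2]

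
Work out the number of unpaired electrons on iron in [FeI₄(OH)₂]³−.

5

Ligand charges: each iodide is −1; each hydroxide is −1. With an overall charge of −3 the iron centre must be in the +3 oxidation state.
Fe sits in group 8, so the d-electron count is 8 − 3 = 5.
The spin state decides the count: Hydroxide and iodide are weak-field ligands for a first-row metal, so the complex is high-spin.
An octahedral high-spin d⁵ ion is t₂g³e_g², giving 5 unpaired electrons.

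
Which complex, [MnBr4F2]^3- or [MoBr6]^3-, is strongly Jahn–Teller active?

[MnBr4F2]^3-: Summing ligand charges against the −3 overall charge gives an oxidation state of +3 for manganese. Group 7 minus oxidation state 3 gives a d⁴ configuration. Bromide and fluoride are weak-field ligands for a first-row metal, so the complex is high-spin. The t₂g³e_g¹ (high-spin) configuration has an unevenly filled e_g set; the Jahn–Teller theorem predicts a tetragonal distortion (typically axial elongation) to lift the degeneracy.
[MoBr6]^3-: Each bromide is −1; balancing the −3 overall charge requires Mo(III). Group 6 minus oxidation state 3 gives a d³ configuration. The d³ configuration leaves the e_g set evenly filled (or empty) — no strong Jahn–Teller driving force.

[MnBr4F2]^3-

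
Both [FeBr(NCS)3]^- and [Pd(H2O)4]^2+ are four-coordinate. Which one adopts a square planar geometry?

For [FeBr(NCS)3]^-: Ligand charges: each bromide is −1; each isothiocyanate is −1. With an overall charge of −1 the iron centre must be in the +3 oxidation state. Fe sits in group 8, so the d-electron count is 8 − 3 = 5. A high-spin d⁵ ion has zero CFSE in either geometry, so four ligands adopt the sterically favoured tetrahedral geometry. → tetrahedral.
For [Pd(H2O)4]^2+: Water is neutral; balancing the +2 overall charge requires Pd(II). Group 10 minus oxidation state 2 gives a d⁸ configuration. A 4d d⁸ ion has a large crystal-field splitting; square planar leaves the high-energy d_{x²−y²} orbital empty and maximises CFSE. → square planar.

[Pd(H2O)4]^2+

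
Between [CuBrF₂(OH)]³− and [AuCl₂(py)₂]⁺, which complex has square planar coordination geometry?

[AuCl₂(py)₂]⁺

For [CuBrF₂(OH)]³−: Summing ligand charges against the −3 overall charge gives an oxidation state of +1 for copper. Copper is a group-11 element; Cu(I) is therefore d¹⁰. A d¹⁰ ion has no crystal-field stabilisation preference between square planar and tetrahedral, so four ligands adopt the sterically favoured tetrahedral geometry. → tetrahedral.
For [AuCl₂(py)₂]⁺: Summing ligand charges against the +1 overall charge gives an oxidation state of +3 for gold. Gold is a group-11 element; Au(III) is therefore d⁸. A 5d d⁸ ion has a large crystal-field splitting; square planar leaves the high-energy d_{x²−y²} orbital empty and maximises CFSE. → square planar.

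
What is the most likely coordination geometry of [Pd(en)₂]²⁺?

square planar

Ligand charges: ethylenediamine is neutral. With an overall charge of +2 the palladium centre must be in the +2 oxidation state.
Palladium is a group-10 element; Pd(II) is therefore d⁸.
Counting donor atoms: 2×ethylenediamine (bidentate) → 4 donors. Coordination number = 4.
A 4d d⁸ ion has a large crystal-field splitting; square planar leaves the high-energy d_{x²−y²} orbital empty and maximises CFSE.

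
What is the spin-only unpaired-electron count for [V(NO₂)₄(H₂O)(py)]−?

2

Summing ligand charges against the −1 overall charge gives an oxidation state of +3 for vanadium.
V sits in group 5, so the d-electron count is 5 − 3 = 2.
In an octahedral field the d² configuration is t₂g²e_g⁰ (only one arrangement possible), giving 2 unpaired electrons.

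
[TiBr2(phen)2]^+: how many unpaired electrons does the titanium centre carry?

Ligand charges: each bromide is −1; 1,10-phenanthroline is neutral. With an overall charge of +1 the titanium centre must be in the +3 oxidation state.
Group 4 minus oxidation state 3 gives a d¹ configuration.
Counting donor atoms: 2×bromide (monodentate) → 2 donors; 2×1,10-phenanthroline (bidentate) → 4 donors. Coordination number = 6.
In an octahedral field the d¹ configuration is t₂g¹e_g⁰ (only one arrangement possible), giving 1 unpaired electron.

1 unpaired electron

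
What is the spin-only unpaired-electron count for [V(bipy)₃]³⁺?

2

Summing ligand charges against the +3 overall charge gives an oxidation state of +3 for vanadium.
Vanadium is a group-5 element; V(III) is therefore d².
Counting donor atoms: 3×2,2′-bipyridine (bidentate) → 6 donors. Coordination number = 6.
In an octahedral field the d² configuration is t₂g²e_g⁰ (only one arrangement possible), giving 2 unpaired electrons.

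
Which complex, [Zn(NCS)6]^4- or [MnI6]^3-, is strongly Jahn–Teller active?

[MnI6]^3-

[Zn(NCS)6]^4-: Summing ligand charges against the −4 overall charge gives an oxidation state of +2 for zinc. Zinc is a group-12 element; Zn(II) is therefore d¹⁰. The d¹⁰ configuration leaves the e_g set evenly filled (or empty) — no strong Jahn–Teller driving force.
[MnI6]^3-: Each iodide is −1; balancing the −3 overall charge requires Mn(III). Mn sits in group 7, so the d-electron count is 7 − 3 = 4. Iodide is a weak-field ligand for a first-row metal, so the complex is high-spin. The t₂g³e_g¹ (high-spin) configuration has an unevenly filled e_g set; the Jahn–Teller theorem predicts a tetragonal distortion (typically axial elongation) to lift the degeneracy.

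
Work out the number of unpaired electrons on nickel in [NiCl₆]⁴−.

Each chloride is −1; balancing the −4 overall charge requires Ni(II).
Group 10 minus oxidation state 2 gives a d⁸ configuration.
In an octahedral field the d⁸ configuration is t₂g⁶e_g² (only one arrangement possible), giving 2 unpaired electrons.

2 unpaired electrons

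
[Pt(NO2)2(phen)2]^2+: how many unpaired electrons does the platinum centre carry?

0 unpaired electrons

Each nitro (N-bound nitrite) is −1; 1,10-phenanthroline is neutral; balancing the +2 overall charge requires Pt(IV).
Group 10 minus oxidation state 4 gives a d⁶ configuration.
Counting donor atoms: 2×nitro (N-bound nitrite) (monodentate) → 2 donors; 2×1,10-phenanthroline (bidentate) → 4 donors. Coordination number = 6.
The spin state decides the count: a 5d ion has a large Δₒ and is invariably low-spin.
An octahedral low-spin d⁶ ion is t₂g⁶e_g⁰, giving 0 unpaired electrons.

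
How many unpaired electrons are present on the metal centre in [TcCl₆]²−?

Each chloride is −1; balancing the −2 overall charge requires Tc(IV).
Group 7 minus oxidation state 4 gives a d³ configuration.
In an octahedral field the d³ configuration is t₂g³e_g⁰ (only one arrangement possible), giving 3 unpaired electrons.

3 unpaired electrons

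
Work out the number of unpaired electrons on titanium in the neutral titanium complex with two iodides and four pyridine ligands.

Ligand charges: each iodide is −1; pyridine is neutral. With an overall charge of 0 the titanium centre must be in the +2 oxidation state.
Group 4 minus oxidation state 2 gives a d² configuration.
In an octahedral field the d² configuration is t₂g²e_g⁰ (only one arrangement possible), giving 2 unpaired electrons.

2 unpaired electrons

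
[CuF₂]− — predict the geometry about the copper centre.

Ligand charges: each fluoride is −1. With an overall charge of −1 the copper centre must be in the +1 oxidation state.
Cu sits in group 11, so the d-electron count is 11 − 1 = 10.
With 2 monodentate ligands the coordination number is 2.
A d¹⁰ ion with only two ligands adopts a linear arrangement (sp hybridisation; no CFSE preference).

linear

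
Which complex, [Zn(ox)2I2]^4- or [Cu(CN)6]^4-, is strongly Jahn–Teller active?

[Zn(ox)2I2]^4-: Each oxalate is −2; each iodide is −1; balancing the −4 overall charge requires Zn(II). Zinc is a group-12 element; Zn(II) is therefore d¹⁰. The d¹⁰ configuration leaves the e_g set evenly filled (or empty) — no strong Jahn–Teller driving force.
[Cu(CN)6]^4-: Ligand charges: each cyanide is −1. With an overall charge of −4 the copper centre must be in the +2 oxidation state. Copper is a group-11 element; Cu(II) is therefore d⁹. The t₂g⁶e_g³ configuration has an unevenly filled e_g set; the Jahn–Teller theorem predicts a tetragonal distortion (typically axial elongation) to lift the degeneracy.

[Cu(CN)6]^4-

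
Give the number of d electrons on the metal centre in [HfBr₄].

Ligand charges: each bromide is −1. With an overall charge of 0 the hafnium centre must be in the +4 oxidation state.
Hf sits in group 4, so the d-electron count is 4 − 4 = 0.

d0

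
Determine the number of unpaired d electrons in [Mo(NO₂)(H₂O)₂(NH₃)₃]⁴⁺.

Summing ligand charges against the +4 overall charge gives an oxidation state of +5 for molybdenum.
Group 6 minus oxidation state 5 gives a d¹ configuration.
In an octahedral field the d¹ configuration is t₂g¹e_g⁰ (only one arrangement possible), giving 1 unpaired electron.

1 unpaired electron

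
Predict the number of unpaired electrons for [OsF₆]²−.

Summing ligand charges against the −2 overall charge gives an oxidation state of +4 for osmium.
Osmium is a group-8 element; Os(IV) is therefore d⁴.
The spin state decides the count: a 5d ion has a large Δₒ and is invariably low-spin.
An octahedral low-spin d⁴ ion is t₂g⁴e_g⁰, giving 2 unpaired electrons.

2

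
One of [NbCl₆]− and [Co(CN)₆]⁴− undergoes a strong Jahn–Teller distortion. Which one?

[Co(CN)₆]⁴−

[NbCl₆]−: Each chloride is −1; balancing the −1 overall charge requires Nb(V). Nb sits in group 5, so the d-electron count is 5 − 5 = 0. The d⁰ configuration leaves the e_g set evenly filled (or empty) — no strong Jahn–Teller driving force.
[Co(CN)₆]⁴−: Summing ligand charges against the −4 overall charge gives an oxidation state of +2 for cobalt. Cobalt is a group-9 element; Co(II) is therefore d⁷. Cyanide is a strong-field ligand (high in the spectrochemical series) for a first-row metal, so the complex is low-spin. The t₂g⁶e_g¹ (low-spin) configuration has an unevenly filled e_g set; the Jahn–Teller theorem predicts a tetragonal distortion (typically axial elongation) to lift the degeneracy.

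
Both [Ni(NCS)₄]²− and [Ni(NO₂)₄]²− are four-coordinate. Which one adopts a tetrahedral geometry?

[Ni(NCS)₄]²−

For [Ni(NCS)₄]²−: Summing ligand charges against the −2 overall charge gives an oxidation state of +2 for nickel. Group 10 minus oxidation state 2 gives a d⁸ configuration. Isothiocyanate is a weak-field ligand. With weak-field ligands the CFSE gain from square planar is small, so a 3d d⁸ ion takes the sterically preferred tetrahedral geometry. → tetrahedral.
For [Ni(NO₂)₄]²−: Summing ligand charges against the −2 overall charge gives an oxidation state of +2 for nickel. Group 10 minus oxidation state 2 gives a d⁸ configuration. Nitro (N-bound nitrite) is a strong-field ligand (high in the spectrochemical series). A 3d d⁸ ion with strong-field ligands gains enough CFSE to favour square planar over tetrahedral. → square planar.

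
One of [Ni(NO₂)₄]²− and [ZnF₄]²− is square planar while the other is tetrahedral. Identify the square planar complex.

For [Ni(NO₂)₄]²−: Each nitro (N-bound nitrite) is −1; balancing the −2 overall charge requires Ni(II). Ni sits in group 10, so the d-electron count is 10 − 2 = 8. Nitro (N-bound nitrite) is a strong-field ligand (high in the spectrochemical series). A 3d d⁸ ion with strong-field ligands gains enough CFSE to favour square planar over tetrahedral. → square planar.
For [ZnF₄]²−: Ligand charges: each fluoride is −1. With an overall charge of −2 the zinc centre must be in the +2 oxidation state. Group 12 minus oxidation state 2 gives a d¹⁰ configuration. A d¹⁰ ion has no crystal-field stabilisation preference between square planar and tetrahedral, so four ligands adopt the sterically favoured tetrahedral geometry. → tetrahedral.

[Ni(NO₂)₄]²−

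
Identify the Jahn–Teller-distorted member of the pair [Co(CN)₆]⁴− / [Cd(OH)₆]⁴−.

[Co(CN)₆]⁴−

[Co(CN)₆]⁴−: Each cyanide is −1; balancing the −4 overall charge requires Co(II). Cobalt is a group-9 element; Co(II) is therefore d⁷. Cyanide is a strong-field ligand (high in the spectrochemical series) for a first-row metal, so the complex is low-spin. The t₂g⁶e_g¹ (low-spin) configuration has an unevenly filled e_g set; the Jahn–Teller theorem predicts a tetragonal distortion (typically axial elongation) to lift the degeneracy.
[Cd(OH)₆]⁴−: Summing ligand charges against the −4 overall charge gives an oxidation state of +2 for cadmium. Cd sits in group 12, so the d-electron count is 12 − 2 = 10. The d¹⁰ configuration leaves the e_g set evenly filled (or empty) — no strong Jahn–Teller driving force.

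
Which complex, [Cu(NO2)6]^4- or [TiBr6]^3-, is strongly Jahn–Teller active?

[Cu(NO2)6]^4-

[Cu(NO2)6]^4-: Each nitro (N-bound nitrite) is −1; balancing the −4 overall charge requires Cu(II). Copper is a group-11 element; Cu(II) is therefore d⁹. The t₂g⁶e_g³ configuration has an unevenly filled e_g set; the Jahn–Teller theorem predicts a tetragonal distortion (typically axial elongation) to lift the degeneracy.
[TiBr6]^3-: Ligand charges: each bromide is −1. With an overall charge of −3 the titanium centre must be in the +3 oxidation state. Group 4 minus oxidation state 3 gives a d¹ configuration. The d¹ configuration leaves the e_g set evenly filled (or empty) — no strong Jahn–Teller driving force.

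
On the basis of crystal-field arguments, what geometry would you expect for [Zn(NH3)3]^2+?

trigonal planar

Ammonia is neutral; balancing the +2 overall charge requires Zn(II).
Zinc is a group-12 element; Zn(II) is therefore d¹⁰.
Coordination number: 3.
Three ligands around a d¹⁰ centre minimise repulsion in a trigonal-planar arrangement.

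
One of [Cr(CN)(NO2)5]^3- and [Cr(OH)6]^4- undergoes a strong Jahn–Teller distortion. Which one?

[Cr(CN)(NO2)5]^3-: Ligand charges: each cyanide is −1; each nitro (N-bound nitrite) is −1. With an overall charge of −3 the chromium centre must be in the +3 oxidation state. Chromium is a group-6 element; Cr(III) is therefore d³. The d³ configuration leaves the e_g set evenly filled (or empty) — no strong Jahn–Teller driving force.
[Cr(OH)6]^4-: Ligand charges: each hydroxide is −1. With an overall charge of −4 the chromium centre must be in the +2 oxidation state. Chromium is a group-6 element; Cr(II) is therefore d⁴. Hydroxide is a weak-field ligand for a first-row metal, so the complex is high-spin. The t₂g³e_g¹ (high-spin) configuration has an unevenly filled e_g set; the Jahn–Teller theorem predicts a tetragonal distortion (typically axial elongation) to lift the degeneracy.

[Cr(OH)6]^4-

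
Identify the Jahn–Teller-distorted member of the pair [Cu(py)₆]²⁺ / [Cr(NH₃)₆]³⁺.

[Cu(py)₆]²⁺

[Cu(py)₆]²⁺: Summing ligand charges against the +2 overall charge gives an oxidation state of +2 for copper. Copper is a group-11 element; Cu(II) is therefore d⁹. The t₂g⁶e_g³ configuration has an unevenly filled e_g set; the Jahn–Teller theorem predicts a tetragonal distortion (typically axial elongation) to lift the degeneracy.
[Cr(NH₃)₆]³⁺: Ammonia is neutral; balancing the +3 overall charge requires Cr(III). Chromium is a group-6 element; Cr(III) is therefore d³. The d³ configuration leaves the e_g set evenly filled (or empty) — no strong Jahn–Teller driving force.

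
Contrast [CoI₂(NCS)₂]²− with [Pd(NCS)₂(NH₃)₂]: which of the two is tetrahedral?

[CoI₂(NCS)₂]²−

For [CoI₂(NCS)₂]²−: Each iodide is −1; each isothiocyanate is −1; balancing the −2 overall charge requires Co(II). Co sits in group 9, so the d-electron count is 9 − 2 = 7. For a high-spin 3d d⁷ ion with weak-field ligands the small Δₜ gives little square-planar CFSE advantage, so four ligands adopt the sterically favoured tetrahedral geometry. → tetrahedral.
For [Pd(NCS)₂(NH₃)₂]: Summing ligand charges against the 0 overall charge gives an oxidation state of +2 for palladium. Palladium is a group-10 element; Pd(II) is therefore d⁸. A 4d d⁸ ion has a large crystal-field splitting; square planar leaves the high-energy d_{x²−y²} orbital empty and maximises CFSE. → square planar.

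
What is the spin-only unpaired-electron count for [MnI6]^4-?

Each iodide is −1; balancing the −4 overall charge requires Mn(II).
Manganese is a group-7 element; Mn(II) is therefore d⁵.
The spin state decides the count: Iodide is a weak-field ligand for a first-row metal, so the complex is high-spin.
An octahedral high-spin d⁵ ion is t₂g³e_g², giving 5 unpaired electrons.

5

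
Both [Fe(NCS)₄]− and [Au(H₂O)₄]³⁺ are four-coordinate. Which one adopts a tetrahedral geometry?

[Fe(NCS)₄]−

For [Fe(NCS)₄]−: Ligand charges: each isothiocyanate is −1. With an overall charge of −1 the iron centre must be in the +3 oxidation state. Fe sits in group 8, so the d-electron count is 8 − 3 = 5. A high-spin d⁵ ion has zero CFSE in either geometry, so four ligands adopt the sterically favoured tetrahedral geometry. → tetrahedral.
For [Au(H₂O)₄]³⁺: Summing ligand charges against the +3 overall charge gives an oxidation state of +3 for gold. Gold is a group-11 element; Au(III) is therefore d⁸. A 5d d⁸ ion has a large crystal-field splitting; square planar leaves the high-energy d_{x²−y²} orbital empty and maximises CFSE. → square planar.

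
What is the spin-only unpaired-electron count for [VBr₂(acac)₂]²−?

Each bromide is −1; each acetylacetonate is −1; balancing the −2 overall charge requires V(II).
V sits in group 5, so the d-electron count is 5 − 2 = 3.
Counting donor atoms: 2×bromide (monodentate) → 2 donors; 2×acetylacetonate (bidentate) → 4 donors. Coordination number = 6.
In an octahedral field the d³ configuration is t₂g³e_g⁰ (only one arrangement possible), giving 3 unpaired electrons.

3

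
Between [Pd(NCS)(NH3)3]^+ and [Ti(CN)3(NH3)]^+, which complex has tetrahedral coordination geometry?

For [Pd(NCS)(NH3)3]^+: Each isothiocyanate is −1; ammonia is neutral; balancing the +1 overall charge requires Pd(II). Group 10 minus oxidation state 2 gives a d⁸ configuration. A 4d d⁸ ion has a large crystal-field splitting; square planar leaves the high-energy d_{x²−y²} orbital empty and maximises CFSE. → square planar.
For [Ti(CN)3(NH3)]^+: Summing ligand charges against the +1 overall charge gives an oxidation state of +4 for titanium. Titanium is a group-4 element; Ti(IV) is therefore d⁰. A d⁰ ion has no crystal-field stabilisation preference between square planar and tetrahedral, so four ligands adopt the sterically favoured tetrahedral geometry. → tetrahedral.

[Ti(CN)3(NH3)]^+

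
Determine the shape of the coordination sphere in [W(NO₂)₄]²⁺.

tetrahedral

Ligand charges: each nitro (N-bound nitrite) is −1. With an overall charge of +2 the tungsten centre must be in the +6 oxidation state.
Group 6 minus oxidation state 6 gives a d⁰ configuration.
With 4 monodentate ligands the coordination number is 4.
A d⁰ ion has no crystal-field stabilisation preference between square planar and tetrahedral, so four ligands adopt the sterically favoured tetrahedral geometry.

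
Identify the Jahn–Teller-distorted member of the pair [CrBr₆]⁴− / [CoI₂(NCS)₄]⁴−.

[CrBr₆]⁴−: Summing ligand charges against the −4 overall charge gives an oxidation state of +2 for chromium. Cr sits in group 6, so the d-electron count is 6 − 2 = 4. Bromide is a weak-field ligand for a first-row metal, so the complex is high-spin. The t₂g³e_g¹ (high-spin) configuration has an unevenly filled e_g set; the Jahn–Teller theorem predicts a tetragonal distortion (typically axial elongation) to lift the degeneracy.
[CoI₂(NCS)₄]⁴−: Ligand charges: each iodide is −1; each isothiocyanate is −1. With an overall charge of −4 the cobalt centre must be in the +2 oxidation state. Co sits in group 9, so the d-electron count is 9 − 2 = 7. Iodide and isothiocyanate are weak-field ligands for a first-row metal, so the complex is high-spin. The d⁷ configuration leaves the e_g set evenly filled (or empty) — no strong Jahn–Teller driving force.

[CrBr₆]⁴−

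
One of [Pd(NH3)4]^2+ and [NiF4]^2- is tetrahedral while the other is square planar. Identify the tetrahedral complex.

[NiF4]^2-

For [Pd(NH3)4]^2+: Ligand charges: ammonia is neutral. With an overall charge of +2 the palladium centre must be in the +2 oxidation state. Pd sits in group 10, so the d-electron count is 10 − 2 = 8. A 4d d⁸ ion has a large crystal-field splitting; square planar leaves the high-energy d_{x²−y²} orbital empty and maximises CFSE. → square planar.
For [NiF4]^2-: Ligand charges: each fluoride is −1. With an overall charge of −2 the nickel centre must be in the +2 oxidation state. Group 10 minus oxidation state 2 gives a d⁸ configuration. Fluoride is a weak-field ligand. With weak-field ligands the CFSE gain from square planar is small, so a 3d d⁸ ion takes the sterically preferred tetrahedral geometry. → tetrahedral.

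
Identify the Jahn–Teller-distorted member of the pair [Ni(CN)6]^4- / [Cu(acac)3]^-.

[Cu(acac)3]^-

[Ni(CN)6]^4-: Summing ligand charges against the −4 overall charge gives an oxidation state of +2 for nickel. Ni sits in group 10, so the d-electron count is 10 − 2 = 8. The d⁸ configuration leaves the e_g set evenly filled (or empty) — no strong Jahn–Teller driving force.
[Cu(acac)3]^-: Summing ligand charges against the −1 overall charge gives an oxidation state of +2 for copper. Group 11 minus oxidation state 2 gives a d⁹ configuration. The t₂g⁶e_g³ configuration has an unevenly filled e_g set; the Jahn–Teller theorem predicts a tetragonal distortion (typically axial elongation) to lift the degeneracy.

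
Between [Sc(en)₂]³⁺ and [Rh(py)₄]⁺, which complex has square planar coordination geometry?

[Rh(py)₄]⁺

For [Sc(en)₂]³⁺: Ligand charges: ethylenediamine is neutral. With an overall charge of +3 the scandium centre must be in the +3 oxidation state. Sc sits in group 3, so the d-electron count is 3 − 3 = 0. A d⁰ ion has no crystal-field stabilisation preference between square planar and tetrahedral, so four ligands adopt the sterically favoured tetrahedral geometry. → tetrahedral.
For [Rh(py)₄]⁺: Pyridine is neutral; balancing the +1 overall charge requires Rh(I). Rh sits in group 9, so the d-electron count is 9 − 1 = 8. A 4d d⁸ ion has a large crystal-field splitting; square planar leaves the high-energy d_{x²−y²} orbital empty and maximises CFSE. → square planar.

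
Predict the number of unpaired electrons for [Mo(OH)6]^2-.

2

Ligand charges: each hydroxide is −1. With an overall charge of −2 the molybdenum centre must be in the +4 oxidation state.
Group 6 minus oxidation state 4 gives a d² configuration.
In an octahedral field the d² configuration is t₂g²e_g⁰ (only one arrangement possible), giving 2 unpaired electrons.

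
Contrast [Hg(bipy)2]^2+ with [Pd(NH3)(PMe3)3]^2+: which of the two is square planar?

For [Hg(bipy)2]^2+: 2,2′-bipyridine is neutral; balancing the +2 overall charge requires Hg(II). Mercury is a group-12 element; Hg(II) is therefore d¹⁰. A d¹⁰ ion has no crystal-field stabilisation preference between square planar and tetrahedral, so four ligands adopt the sterically favoured tetrahedral geometry. → tetrahedral.
For [Pd(NH3)(PMe3)3]^2+: Ammonia is neutral; trimethylphosphine is neutral; balancing the +2 overall charge requires Pd(II). Palladium is a group-10 element; Pd(II) is therefore d⁸. A 4d d⁸ ion has a large crystal-field splitting; square planar leaves the high-energy d_{x²−y²} orbital empty and maximises CFSE. → square planar.

[Pd(NH3)(PMe3)3]^2+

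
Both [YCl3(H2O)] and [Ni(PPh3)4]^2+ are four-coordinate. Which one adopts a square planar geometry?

[Ni(PPh3)4]^2+

For [YCl3(H2O)]: Ligand charges: each chloride is −1; water is neutral. With an overall charge of 0 the yttrium centre must be in the +3 oxidation state. Group 3 minus oxidation state 3 gives a d⁰ configuration. A d⁰ ion has no crystal-field stabilisation preference between square planar and tetrahedral, so four ligands adopt the sterically favoured tetrahedral geometry. → tetrahedral.
For [Ni(PPh3)4]^2+: Ligand charges: triphenylphosphine is neutral. With an overall charge of +2 the nickel centre must be in the +2 oxidation state. Nickel is a group-10 element; Ni(II) is therefore d⁸. Triphenylphosphine is a strong-field ligand (high in the spectrochemical series). A 3d d⁸ ion with strong-field ligands gains enough CFSE to favour square planar over tetrahedral. → square planar.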